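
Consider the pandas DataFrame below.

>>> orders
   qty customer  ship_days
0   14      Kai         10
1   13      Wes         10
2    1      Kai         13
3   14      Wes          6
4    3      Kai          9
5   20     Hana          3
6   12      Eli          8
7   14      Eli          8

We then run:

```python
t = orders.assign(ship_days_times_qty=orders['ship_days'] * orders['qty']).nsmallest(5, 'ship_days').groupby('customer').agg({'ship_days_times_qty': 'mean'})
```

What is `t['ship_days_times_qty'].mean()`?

68.75

add column ship_days_times_qty = orders['ship_days'] * orders['qty']:
   qty customer  ship_days  ship_days_times_qty
0   14      Kai         10                  140
1   13      Wes         10                  130
2    1      Kai         13                   13
3   14      Wes          6                   84
4    3      Kai          9                   27
5   20     Hana          3                   60
6   12      Eli          8                   96
7   14      Eli          8                  112
take 5 rows with smallest ship_days:
   qty customer  ship_days  ship_days_times_qty
5   20     Hana          3                   60
3   14      Wes          6                   84
6   12      Eli          8                   96
7   14      Eli          8                  112
4    3      Kai          9                   27
group by customer, mean of ship_days_times_qty:
          ship_days_times_qty
customer                     
Eli                     104.0
Hana                     60.0
Kai                      27.0
Wes                      84.0
The mean of column 'ship_days_times_qty' is 68.75.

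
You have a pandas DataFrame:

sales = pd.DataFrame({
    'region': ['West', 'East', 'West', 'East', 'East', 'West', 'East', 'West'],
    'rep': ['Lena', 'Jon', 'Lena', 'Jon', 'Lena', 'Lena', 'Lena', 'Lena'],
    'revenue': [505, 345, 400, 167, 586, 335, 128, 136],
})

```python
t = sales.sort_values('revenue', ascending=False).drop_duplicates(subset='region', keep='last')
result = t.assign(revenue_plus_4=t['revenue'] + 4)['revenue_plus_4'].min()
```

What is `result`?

132

sort by revenue descending:
  region   rep  revenue
4   East  Lena      586
0   West  Lena      505
2   West  Lena      400
1   East   Jon      345
5   West  Lena      335
3   East   Jon      167
7   West  Lena      136
6   East  Lena      128
drop duplicate region (keep=last):
  region   rep  revenue
7   West  Lena      136
6   East  Lena      128
add column revenue_plus_4 = t['revenue'] + 4:
  region   rep  revenue  revenue_plus_4
7   West  Lena      136             140
6   East  Lena      128             132
Reading off the min of column 'revenue_plus_4', we get 132.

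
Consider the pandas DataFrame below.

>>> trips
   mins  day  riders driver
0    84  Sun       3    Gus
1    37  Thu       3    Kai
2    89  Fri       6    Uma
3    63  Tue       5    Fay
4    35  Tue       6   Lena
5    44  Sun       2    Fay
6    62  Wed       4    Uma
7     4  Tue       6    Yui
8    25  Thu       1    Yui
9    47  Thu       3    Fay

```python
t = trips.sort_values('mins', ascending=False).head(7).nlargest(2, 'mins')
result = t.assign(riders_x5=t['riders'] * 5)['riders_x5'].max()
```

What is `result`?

sort by mins descending:
   mins  day  riders driver
2    89  Fri       6    Uma
0    84  Sun       3    Gus
3    63  Tue       5    Fay
6    62  Wed       4    Uma
9    47  Thu       3    Fay
5    44  Sun       2    Fay
1    37  Thu       3    Kai
4    35  Tue       6   Lena
8    25  Thu       1    Yui
7     4  Tue       6    Yui
take first 7 rows:
   mins  day  riders driver
2    89  Fri       6    Uma
0    84  Sun       3    Gus
3    63  Tue       5    Fay
6    62  Wed       4    Uma
9    47  Thu       3    Fay
5    44  Sun       2    Fay
1    37  Thu       3    Kai
take 2 rows with largest mins:
   mins  day  riders driver
2    89  Fri       6    Uma
0    84  Sun       3    Gus
add column riders_x5 = t['riders'] * 5:
   mins  day  riders driver  riders_x5
2    89  Fri       6    Uma         30
0    84  Sun       3    Gus         15

30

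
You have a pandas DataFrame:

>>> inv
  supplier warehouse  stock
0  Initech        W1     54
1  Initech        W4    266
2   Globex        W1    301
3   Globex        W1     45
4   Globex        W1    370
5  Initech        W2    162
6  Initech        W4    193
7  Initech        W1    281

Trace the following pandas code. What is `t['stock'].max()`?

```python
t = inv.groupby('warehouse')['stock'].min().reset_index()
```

group by warehouse, min of stock:
warehouse
W1     45
W2    162
W4    193
Name: stock, dtype: int64
reset_index():
  warehouse  stock
0        W1     45
1        W2    162
2        W4    193

193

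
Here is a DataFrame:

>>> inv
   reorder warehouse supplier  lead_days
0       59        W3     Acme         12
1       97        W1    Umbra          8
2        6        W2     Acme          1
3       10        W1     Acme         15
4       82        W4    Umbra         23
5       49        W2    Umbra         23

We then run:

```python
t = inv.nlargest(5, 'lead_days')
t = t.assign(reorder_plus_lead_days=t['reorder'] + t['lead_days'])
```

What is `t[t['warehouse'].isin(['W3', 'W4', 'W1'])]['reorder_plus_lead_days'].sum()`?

take 5 rows with largest lead_days:
   reorder warehouse supplier  lead_days
4       82        W4    Umbra         23
5       49        W2    Umbra         23
3       10        W1     Acme         15
0       59        W3     Acme         12
1       97        W1    Umbra          8
add column reorder_plus_lead_days = t['reorder'] + t['lead_days']:
   reorder warehouse supplier  lead_days  reorder_plus_lead_days
4       82        W4    Umbra         23                     105
5       49        W2    Umbra         23                      72
3       10        W1     Acme         15                      25
0       59        W3     Acme         12                      71
1       97        W1    Umbra          8                     105
filter rows where warehouse in ['W3', 'W4', 'W1']:
   reorder warehouse supplier  lead_days  reorder_plus_lead_days
4       82        W4    Umbra         23                     105
3       10        W1     Acme         15                      25
0       59        W3     Acme         12                      71
1       97        W1    Umbra          8                     105
Reading off the sum of column 'reorder_plus_lead_days', we get 306.

306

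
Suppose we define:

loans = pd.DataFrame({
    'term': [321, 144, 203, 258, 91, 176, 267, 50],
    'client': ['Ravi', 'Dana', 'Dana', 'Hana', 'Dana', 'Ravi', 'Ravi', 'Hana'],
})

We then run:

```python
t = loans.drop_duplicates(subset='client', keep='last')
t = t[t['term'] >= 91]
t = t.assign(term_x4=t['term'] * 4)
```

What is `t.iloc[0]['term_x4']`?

drop duplicate client (keep=last):
   term client
4    91   Dana
6   267   Ravi
7    50   Hana
filter rows where term >= 91:
   term client
4    91   Dana
6   267   Ravi
add column term_x4 = t['term'] * 4:
   term client  term_x4
4    91   Dana      364
6   267   Ravi     1068
Finally, value at position 0, column 'term_x4' = 364.

364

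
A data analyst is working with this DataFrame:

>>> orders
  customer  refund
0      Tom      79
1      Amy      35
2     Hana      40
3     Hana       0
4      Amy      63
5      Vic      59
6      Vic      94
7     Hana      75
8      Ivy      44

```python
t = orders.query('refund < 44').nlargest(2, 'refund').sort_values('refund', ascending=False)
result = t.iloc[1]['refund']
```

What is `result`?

35

filter rows where refund < 44:
  customer  refund
1      Amy      35
2     Hana      40
3     Hana       0
take 2 rows with largest refund:
  customer  refund
2     Hana      40
1      Amy      35
sort by refund descending:
  customer  refund
2     Hana      40
1      Amy      35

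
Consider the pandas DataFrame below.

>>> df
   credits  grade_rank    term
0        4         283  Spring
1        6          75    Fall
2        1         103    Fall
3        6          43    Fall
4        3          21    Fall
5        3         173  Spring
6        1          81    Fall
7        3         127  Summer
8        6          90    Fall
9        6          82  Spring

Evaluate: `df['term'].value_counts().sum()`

value_counts of term:
term
Fall      6
Spring    3
Summer    1
Name: count, dtype: int64
sum of the resulting series → 10

10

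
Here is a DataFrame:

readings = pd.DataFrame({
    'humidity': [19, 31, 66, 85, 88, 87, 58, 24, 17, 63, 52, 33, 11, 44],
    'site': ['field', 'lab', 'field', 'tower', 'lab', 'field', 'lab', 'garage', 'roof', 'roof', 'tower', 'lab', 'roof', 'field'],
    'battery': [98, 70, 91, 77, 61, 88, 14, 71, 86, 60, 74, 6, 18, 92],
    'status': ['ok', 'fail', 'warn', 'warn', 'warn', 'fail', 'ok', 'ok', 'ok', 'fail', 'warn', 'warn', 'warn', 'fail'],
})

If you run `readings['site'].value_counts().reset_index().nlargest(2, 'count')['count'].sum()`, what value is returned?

value_counts of site:
site
field     4
lab       4
roof      3
tower     2
garage    1
Name: count, dtype: int64
reset_index():
     site  count
0   field      4
1     lab      4
2    roof      3
3   tower      2
4  garage      1
take 2 rows with largest count:
    site  count
0  field      4
1    lab      4

8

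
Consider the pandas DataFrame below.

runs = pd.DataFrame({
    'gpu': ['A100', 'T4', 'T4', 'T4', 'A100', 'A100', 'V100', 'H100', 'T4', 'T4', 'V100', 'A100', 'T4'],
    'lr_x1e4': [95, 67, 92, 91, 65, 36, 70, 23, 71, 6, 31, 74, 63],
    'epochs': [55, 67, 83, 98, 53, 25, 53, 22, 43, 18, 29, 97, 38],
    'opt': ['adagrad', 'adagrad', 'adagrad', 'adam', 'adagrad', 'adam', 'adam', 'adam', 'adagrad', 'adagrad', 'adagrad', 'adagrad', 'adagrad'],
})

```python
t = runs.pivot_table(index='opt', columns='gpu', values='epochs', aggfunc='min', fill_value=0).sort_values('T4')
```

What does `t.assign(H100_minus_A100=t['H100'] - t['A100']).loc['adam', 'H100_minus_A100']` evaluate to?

pivot: rows=opt, cols=gpu, min(epochs):
gpu      A100  H100  T4  V100
opt                          
adagrad    53     0  18    29
adam       25    22  98    53
sort by T4:
gpu      A100  H100  T4  V100
opt                          
adagrad    53     0  18    29
adam       25    22  98    53
add column H100_minus_A100 = t['H100'] - t['A100']:
gpu      A100  H100  T4  V100  H100_minus_A100
opt                                           
adagrad    53     0  18    29              -53
adam       25    22  98    53               -3

-3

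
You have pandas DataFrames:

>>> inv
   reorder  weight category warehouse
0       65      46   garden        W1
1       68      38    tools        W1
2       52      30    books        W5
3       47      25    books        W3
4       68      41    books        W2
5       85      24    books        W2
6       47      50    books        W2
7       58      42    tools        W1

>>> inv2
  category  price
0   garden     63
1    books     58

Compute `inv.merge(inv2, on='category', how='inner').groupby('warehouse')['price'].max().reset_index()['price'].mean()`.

merge on 'category' (how='inner') → 6 rows:
   reorder  weight category warehouse  price
0       65      46   garden        W1     63
1       52      30    books        W5     58
2       47      25    books        W3     58
3       68      41    books        W2     58
4       85      24    books        W2     58
5       47      50    books        W2     58
group by warehouse, max of price:
warehouse
W1    63
W2    58
W3    58
W5    58
Name: price, dtype: int64
reset_index():
  warehouse  price
0        W1     63
1        W2     58
2        W3     58
3        W5     58
Finally, mean of column 'price' = 59.25.

59.25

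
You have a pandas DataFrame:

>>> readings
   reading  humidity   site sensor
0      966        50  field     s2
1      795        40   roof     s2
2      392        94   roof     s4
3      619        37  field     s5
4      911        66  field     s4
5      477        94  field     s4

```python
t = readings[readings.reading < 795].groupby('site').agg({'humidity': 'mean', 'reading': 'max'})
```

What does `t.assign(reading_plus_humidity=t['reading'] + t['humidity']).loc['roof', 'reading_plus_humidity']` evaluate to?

filter rows where reading < 795:
   reading  humidity   site sensor
2      392        94   roof     s4
3      619        37  field     s5
5      477        94  field     s4
group by site: mean(humidity), max(reading):
       humidity  reading
site                    
field      65.5      619
roof       94.0      392
add column reading_plus_humidity = t['reading'] + t['humidity']:
       humidity  reading  reading_plus_humidity
site                                           
field      65.5      619                  684.5
roof       94.0      392                  486.0

486.0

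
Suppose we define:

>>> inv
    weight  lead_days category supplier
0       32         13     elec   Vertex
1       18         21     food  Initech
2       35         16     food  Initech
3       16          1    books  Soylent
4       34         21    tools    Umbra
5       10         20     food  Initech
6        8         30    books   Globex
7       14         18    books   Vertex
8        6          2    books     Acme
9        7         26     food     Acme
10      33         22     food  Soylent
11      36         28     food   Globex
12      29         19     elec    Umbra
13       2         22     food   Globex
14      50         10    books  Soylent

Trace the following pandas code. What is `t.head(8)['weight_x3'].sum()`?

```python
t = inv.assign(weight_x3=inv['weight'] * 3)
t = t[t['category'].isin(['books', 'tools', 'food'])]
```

add column weight_x3 = inv['weight'] * 3:
    weight  lead_days category supplier  weight_x3
0       32         13     elec   Vertex         96
1       18         21     food  Initech         54
2       35         16     food  Initech        105
3       16          1    books  Soylent         48
4       34         21    tools    Umbra        102
5       10         20     food  Initech         30
6        8         30    books   Globex         24
7       14         18    books   Vertex         42
8        6          2    books     Acme         18
9        7         26     food     Acme         21
10      33         22     food  Soylent         99
11      36         28     food   Globex        108
12      29         19     elec    Umbra         87
13       2         22     food   Globex          6
14      50         10    books  Soylent        150
filter rows where category in ['books', 'tools', 'food']:
    weight  lead_days category supplier  weight_x3
1       18         21     food  Initech         54
2       35         16     food  Initech        105
3       16          1    books  Soylent         48
4       34         21    tools    Umbra        102
5       10         20     food  Initech         30
6        8         30    books   Globex         24
7       14         18    books   Vertex         42
8        6          2    books     Acme         18
9        7         26     food     Acme         21
10      33         22     food  Soylent         99
11      36         28     food   Globex        108
13       2         22     food   Globex          6
14      50         10    books  Soylent        150
take first 8 rows:
   weight  lead_days category supplier  weight_x3
1      18         21     food  Initech         54
2      35         16     food  Initech        105
3      16          1    books  Soylent         48
4      34         21    tools    Umbra        102
5      10         20     food  Initech         30
6       8         30    books   Globex         24
7      14         18    books   Vertex         42
8       6          2    books     Acme         18
Finally, sum of column 'weight_x3' = 423.

423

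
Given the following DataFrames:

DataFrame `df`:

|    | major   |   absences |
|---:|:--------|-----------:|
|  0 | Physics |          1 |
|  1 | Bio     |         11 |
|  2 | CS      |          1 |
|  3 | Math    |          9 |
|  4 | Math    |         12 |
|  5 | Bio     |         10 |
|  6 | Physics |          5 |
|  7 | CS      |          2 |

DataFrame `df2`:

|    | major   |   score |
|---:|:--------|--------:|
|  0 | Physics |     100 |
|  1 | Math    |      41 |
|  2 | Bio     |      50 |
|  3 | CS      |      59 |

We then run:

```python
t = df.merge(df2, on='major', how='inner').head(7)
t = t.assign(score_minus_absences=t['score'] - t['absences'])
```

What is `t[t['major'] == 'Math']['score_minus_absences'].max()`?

merge on 'major' (how='inner') → 8 rows:
     major  absences  score
0  Physics         1    100
1      Bio        11     50
2       CS         1     59
3     Math         9     41
4     Math        12     41
5      Bio        10     50
6  Physics         5    100
7       CS         2     59
take first 7 rows:
     major  absences  score
0  Physics         1    100
1      Bio        11     50
2       CS         1     59
3     Math         9     41
4     Math        12     41
5      Bio        10     50
6  Physics         5    100
add column score_minus_absences = t['score'] - t['absences']:
     major  absences  score  score_minus_absences
0  Physics         1    100                    99
1      Bio        11     50                    39
2       CS         1     59                    58
3     Math         9     41                    32
4     Math        12     41                    29
5      Bio        10     50                    40
6  Physics         5    100                    95
filter rows where major == 'Math':
  major  absences  score  score_minus_absences
3  Math         9     41                    32
4  Math        12     41                    29
So max() = 32.

32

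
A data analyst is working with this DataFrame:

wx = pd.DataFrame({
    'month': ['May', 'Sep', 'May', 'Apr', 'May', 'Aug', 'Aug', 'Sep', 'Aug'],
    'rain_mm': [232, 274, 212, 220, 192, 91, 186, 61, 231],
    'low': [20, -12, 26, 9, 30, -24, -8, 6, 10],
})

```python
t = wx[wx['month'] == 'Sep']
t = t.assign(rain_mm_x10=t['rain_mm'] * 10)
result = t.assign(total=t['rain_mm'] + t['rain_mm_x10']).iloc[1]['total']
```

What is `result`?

671

filter rows where month == 'Sep':
  month  rain_mm  low
1   Sep      274  -12
7   Sep       61    6
add column rain_mm_x10 = t['rain_mm'] * 10:
  month  rain_mm  low  rain_mm_x10
1   Sep      274  -12         2740
7   Sep       61    6          610
add column total = t['rain_mm'] + t['rain_mm_x10']:
  month  rain_mm  low  rain_mm_x10  total
1   Sep      274  -12         2740   3014
7   Sep       61    6          610    671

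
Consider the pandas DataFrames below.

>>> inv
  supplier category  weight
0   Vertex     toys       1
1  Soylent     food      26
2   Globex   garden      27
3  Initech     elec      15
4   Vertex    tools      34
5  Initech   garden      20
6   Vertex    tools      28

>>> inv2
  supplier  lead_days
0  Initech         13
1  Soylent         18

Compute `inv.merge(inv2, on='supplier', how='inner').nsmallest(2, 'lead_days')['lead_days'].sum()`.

merge on 'supplier' (how='inner') → 3 rows:
  supplier category  weight  lead_days
0  Soylent     food      26         18
1  Initech     elec      15         13
2  Initech   garden      20         13
take 2 rows with smallest lead_days:
  supplier category  weight  lead_days
1  Initech     elec      15         13
2  Initech   garden      20         13
Finally, sum of column 'lead_days' = 26.

26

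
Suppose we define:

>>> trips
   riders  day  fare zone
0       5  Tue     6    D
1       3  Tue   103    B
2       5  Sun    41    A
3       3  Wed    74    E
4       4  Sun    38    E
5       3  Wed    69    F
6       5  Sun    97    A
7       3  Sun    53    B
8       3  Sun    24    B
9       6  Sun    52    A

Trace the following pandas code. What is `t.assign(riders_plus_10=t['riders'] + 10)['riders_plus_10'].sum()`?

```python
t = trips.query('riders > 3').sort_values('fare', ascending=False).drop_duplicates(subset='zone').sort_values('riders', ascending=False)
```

filter rows where riders > 3:
   riders  day  fare zone
0       5  Tue     6    D
2       5  Sun    41    A
4       4  Sun    38    E
6       5  Sun    97    A
9       6  Sun    52    A
sort by fare descending:
   riders  day  fare zone
6       5  Sun    97    A
9       6  Sun    52    A
2       5  Sun    41    A
4       4  Sun    38    E
0       5  Tue     6    D
drop duplicate zone (keep=first):
   riders  day  fare zone
6       5  Sun    97    A
4       4  Sun    38    E
0       5  Tue     6    D
sort by riders descending:
   riders  day  fare zone
6       5  Sun    97    A
0       5  Tue     6    D
4       4  Sun    38    E
add column riders_plus_10 = t['riders'] + 10:
   riders  day  fare zone  riders_plus_10
6       5  Sun    97    A              15
0       5  Tue     6    D              15
4       4  Sun    38    E              14
Taking the sum of column 'riders_plus_10' gives 44.

44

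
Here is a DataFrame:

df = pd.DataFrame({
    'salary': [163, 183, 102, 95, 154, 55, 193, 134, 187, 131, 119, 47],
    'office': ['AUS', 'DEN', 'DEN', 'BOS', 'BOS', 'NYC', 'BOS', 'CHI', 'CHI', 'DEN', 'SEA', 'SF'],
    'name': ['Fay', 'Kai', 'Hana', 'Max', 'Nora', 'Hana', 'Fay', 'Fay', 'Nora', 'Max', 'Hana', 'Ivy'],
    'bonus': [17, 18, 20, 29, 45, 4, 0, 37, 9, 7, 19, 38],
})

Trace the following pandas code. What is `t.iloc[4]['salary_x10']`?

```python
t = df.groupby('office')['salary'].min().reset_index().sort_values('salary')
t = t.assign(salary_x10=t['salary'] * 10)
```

group by office, min of salary:
office
AUS    163
BOS     95
CHI    134
DEN    102
NYC     55
SEA    119
SF      47
Name: salary, dtype: int64
reset_index():
  office  salary
0    AUS     163
1    BOS      95
2    CHI     134
3    DEN     102
4    NYC      55
5    SEA     119
6     SF      47
sort by salary:
  office  salary
6     SF      47
4    NYC      55
1    BOS      95
3    DEN     102
5    SEA     119
2    CHI     134
0    AUS     163
add column salary_x10 = t['salary'] * 10:
  office  salary  salary_x10
6     SF      47         470
4    NYC      55         550
1    BOS      95         950
3    DEN     102        1020
5    SEA     119        1190
2    CHI     134        1340
0    AUS     163        1630
The value at position 4, column 'salary_x10' is 1190.

1190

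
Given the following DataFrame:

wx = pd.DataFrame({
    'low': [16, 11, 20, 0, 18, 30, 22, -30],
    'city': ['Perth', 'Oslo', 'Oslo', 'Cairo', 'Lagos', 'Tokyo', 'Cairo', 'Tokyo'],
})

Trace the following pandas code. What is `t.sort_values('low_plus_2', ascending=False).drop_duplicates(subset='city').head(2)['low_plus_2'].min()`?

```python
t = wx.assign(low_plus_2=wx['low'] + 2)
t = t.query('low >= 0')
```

24

add column low_plus_2 = wx['low'] + 2:
   low   city  low_plus_2
0   16  Perth          18
1   11   Oslo          13
2   20   Oslo          22
3    0  Cairo           2
4   18  Lagos          20
5   30  Tokyo          32
6   22  Cairo          24
7  -30  Tokyo         -28
filter rows where low >= 0:
   low   city  low_plus_2
0   16  Perth          18
1   11   Oslo          13
2   20   Oslo          22
3    0  Cairo           2
4   18  Lagos          20
5   30  Tokyo          32
6   22  Cairo          24
sort by low_plus_2 descending:
   low   city  low_plus_2
5   30  Tokyo          32
6   22  Cairo          24
2   20   Oslo          22
4   18  Lagos          20
0   16  Perth          18
1   11   Oslo          13
3    0  Cairo           2
drop duplicate city (keep=first):
   low   city  low_plus_2
5   30  Tokyo          32
6   22  Cairo          24
2   20   Oslo          22
4   18  Lagos          20
0   16  Perth          18
take first 2 rows:
   low   city  low_plus_2
5   30  Tokyo          32
6   22  Cairo          24
min of column 'low_plus_2' → 24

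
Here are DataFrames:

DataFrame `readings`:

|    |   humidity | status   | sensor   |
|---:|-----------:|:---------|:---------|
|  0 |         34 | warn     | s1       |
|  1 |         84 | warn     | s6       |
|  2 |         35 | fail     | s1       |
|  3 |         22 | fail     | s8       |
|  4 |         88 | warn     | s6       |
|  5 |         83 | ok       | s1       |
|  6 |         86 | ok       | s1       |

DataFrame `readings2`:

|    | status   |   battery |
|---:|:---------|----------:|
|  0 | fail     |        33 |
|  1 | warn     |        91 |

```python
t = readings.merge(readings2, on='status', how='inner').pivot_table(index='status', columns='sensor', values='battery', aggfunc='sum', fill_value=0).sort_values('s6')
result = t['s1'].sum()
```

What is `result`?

124

merge on 'status' (how='inner') → 5 rows:
   humidity status sensor  battery
0        34   warn     s1       91
1        84   warn     s6       91
2        35   fail     s1       33
3        22   fail     s8       33
4        88   warn     s6       91
pivot: rows=status, cols=sensor, sum(battery):
sensor  s1   s6  s8
status             
fail    33    0  33
warn    91  182   0
sort by s6:
sensor  s1   s6  s8
status             
fail    33    0  33
warn    91  182   0
Finally, sum of column 's1' = 124.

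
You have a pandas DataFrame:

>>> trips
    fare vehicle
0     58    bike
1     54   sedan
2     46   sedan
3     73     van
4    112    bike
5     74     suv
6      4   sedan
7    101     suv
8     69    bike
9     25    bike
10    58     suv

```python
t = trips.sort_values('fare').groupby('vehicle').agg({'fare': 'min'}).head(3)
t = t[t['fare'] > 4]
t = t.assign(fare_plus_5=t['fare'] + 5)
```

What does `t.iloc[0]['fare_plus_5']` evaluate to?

30

sort by fare:
    fare vehicle
6      4   sedan
9     25    bike
2     46   sedan
1     54   sedan
0     58    bike
10    58     suv
8     69    bike
3     73     van
5     74     suv
7    101     suv
4    112    bike
group by vehicle, min of fare:
         fare
vehicle      
bike       25
sedan       4
suv        58
van        73
take first 3 rows:
         fare
vehicle      
bike       25
sedan       4
suv        58
filter rows where fare > 4:
         fare
vehicle      
bike       25
suv        58
add column fare_plus_5 = t['fare'] + 5:
         fare  fare_plus_5
vehicle                   
bike       25           30
suv        58           63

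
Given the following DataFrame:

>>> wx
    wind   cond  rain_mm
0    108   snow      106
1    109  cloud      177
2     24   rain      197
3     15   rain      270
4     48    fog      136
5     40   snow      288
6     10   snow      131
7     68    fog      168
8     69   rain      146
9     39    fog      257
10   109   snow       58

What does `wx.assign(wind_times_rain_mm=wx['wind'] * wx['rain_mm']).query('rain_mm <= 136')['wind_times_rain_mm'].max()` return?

11448

add column wind_times_rain_mm = wx['wind'] * wx['rain_mm']:
    wind   cond  rain_mm  wind_times_rain_mm
0    108   snow      106               11448
1    109  cloud      177               19293
2     24   rain      197                4728
3     15   rain      270                4050
4     48    fog      136                6528
5     40   snow      288               11520
6     10   snow      131                1310
7     68    fog      168               11424
8     69   rain      146               10074
9     39    fog      257               10023
10   109   snow       58                6322
filter rows where rain_mm <= 136:
    wind  cond  rain_mm  wind_times_rain_mm
0    108  snow      106               11448
4     48   fog      136                6528
6     10  snow      131                1310
10   109  snow       58                6322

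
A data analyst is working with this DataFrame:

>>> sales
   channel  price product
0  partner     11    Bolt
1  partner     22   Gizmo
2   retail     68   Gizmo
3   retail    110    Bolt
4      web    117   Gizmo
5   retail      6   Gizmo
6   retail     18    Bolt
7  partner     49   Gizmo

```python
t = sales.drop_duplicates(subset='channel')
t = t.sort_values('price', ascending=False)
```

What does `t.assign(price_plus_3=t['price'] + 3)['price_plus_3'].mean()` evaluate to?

drop duplicate channel (keep=first):
   channel  price product
0  partner     11    Bolt
2   retail     68   Gizmo
4      web    117   Gizmo
sort by price descending:
   channel  price product
4      web    117   Gizmo
2   retail     68   Gizmo
0  partner     11    Bolt
add column price_plus_3 = t['price'] + 3:
   channel  price product  price_plus_3
4      web    117   Gizmo           120
2   retail     68   Gizmo            71
0  partner     11    Bolt            14

68.3333333333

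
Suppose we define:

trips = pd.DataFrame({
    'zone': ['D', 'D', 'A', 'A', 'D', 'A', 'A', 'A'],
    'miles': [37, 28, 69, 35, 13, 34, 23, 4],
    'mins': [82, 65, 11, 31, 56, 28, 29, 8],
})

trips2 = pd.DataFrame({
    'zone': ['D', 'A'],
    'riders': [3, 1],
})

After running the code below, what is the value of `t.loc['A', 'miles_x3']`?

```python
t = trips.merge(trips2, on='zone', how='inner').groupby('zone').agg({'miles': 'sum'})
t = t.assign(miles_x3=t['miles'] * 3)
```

merge on 'zone' (how='inner') → 8 rows:
  zone  miles  mins  riders
0    D     37    82       3
1    D     28    65       3
2    A     69    11       1
3    A     35    31       1
4    D     13    56       3
5    A     34    28       1
6    A     23    29       1
7    A      4     8       1
group by zone, sum of miles:
      miles
zone       
A       165
D        78
add column miles_x3 = t['miles'] * 3:
      miles  miles_x3
zone                 
A       165       495
D        78       234
Finally, value at row 'A', column 'miles_x3' = 495.

495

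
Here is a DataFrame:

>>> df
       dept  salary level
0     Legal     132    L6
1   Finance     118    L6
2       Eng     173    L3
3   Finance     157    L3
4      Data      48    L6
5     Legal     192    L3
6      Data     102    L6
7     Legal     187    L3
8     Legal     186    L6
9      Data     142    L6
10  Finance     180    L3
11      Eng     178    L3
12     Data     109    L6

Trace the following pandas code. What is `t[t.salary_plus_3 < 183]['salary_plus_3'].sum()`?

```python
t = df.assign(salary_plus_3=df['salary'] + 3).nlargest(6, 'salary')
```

357

add column salary_plus_3 = df['salary'] + 3:
       dept  salary level  salary_plus_3
0     Legal     132    L6            135
1   Finance     118    L6            121
2       Eng     173    L3            176
3   Finance     157    L3            160
4      Data      48    L6             51
5     Legal     192    L3            195
6      Data     102    L6            105
7     Legal     187    L3            190
8     Legal     186    L6            189
9      Data     142    L6            145
10  Finance     180    L3            183
11      Eng     178    L3            181
12     Data     109    L6            112
take 6 rows with largest salary:
       dept  salary level  salary_plus_3
5     Legal     192    L3            195
7     Legal     187    L3            190
8     Legal     186    L6            189
10  Finance     180    L3            183
11      Eng     178    L3            181
2       Eng     173    L3            176
filter rows where salary_plus_3 < 183:
   dept  salary level  salary_plus_3
11  Eng     178    L3            181
2   Eng     173    L3            176
Then the sum of column 'salary_plus_3': 357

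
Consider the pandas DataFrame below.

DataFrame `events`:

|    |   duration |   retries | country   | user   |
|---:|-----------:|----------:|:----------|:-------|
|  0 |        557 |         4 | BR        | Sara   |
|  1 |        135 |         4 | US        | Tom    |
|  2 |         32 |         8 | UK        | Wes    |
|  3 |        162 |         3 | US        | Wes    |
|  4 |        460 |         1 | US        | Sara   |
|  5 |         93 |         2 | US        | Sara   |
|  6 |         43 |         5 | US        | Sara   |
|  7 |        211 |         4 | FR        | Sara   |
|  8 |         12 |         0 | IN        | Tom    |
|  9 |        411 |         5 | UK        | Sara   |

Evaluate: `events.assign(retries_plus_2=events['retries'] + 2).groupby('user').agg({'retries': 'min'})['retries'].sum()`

4

add column retries_plus_2 = events['retries'] + 2:
   duration  retries country  user  retries_plus_2
0       557        4      BR  Sara               6
1       135        4      US   Tom               6
2        32        8      UK   Wes              10
3       162        3      US   Wes               5
4       460        1      US  Sara               3
5        93        2      US  Sara               4
6        43        5      US  Sara               7
7       211        4      FR  Sara               6
8        12        0      IN   Tom               2
9       411        5      UK  Sara               7
group by user, min of retries:
      retries
user         
Sara        1
Tom         0
Wes         3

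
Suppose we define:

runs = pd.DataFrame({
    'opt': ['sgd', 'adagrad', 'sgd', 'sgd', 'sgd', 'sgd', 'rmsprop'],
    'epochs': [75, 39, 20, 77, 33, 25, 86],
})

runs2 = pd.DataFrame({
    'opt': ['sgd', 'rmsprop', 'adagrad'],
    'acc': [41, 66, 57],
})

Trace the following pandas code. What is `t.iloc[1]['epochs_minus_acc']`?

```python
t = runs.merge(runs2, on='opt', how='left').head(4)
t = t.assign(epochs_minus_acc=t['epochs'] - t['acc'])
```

merge on 'opt' (how='left') → 7 rows:
       opt  epochs  acc
0      sgd      75   41
1  adagrad      39   57
2      sgd      20   41
3      sgd      77   41
4      sgd      33   41
5      sgd      25   41
6  rmsprop      86   66
take first 4 rows:
       opt  epochs  acc
0      sgd      75   41
1  adagrad      39   57
2      sgd      20   41
3      sgd      77   41
add column epochs_minus_acc = t['epochs'] - t['acc']:
       opt  epochs  acc  epochs_minus_acc
0      sgd      75   41                34
1  adagrad      39   57               -18
2      sgd      20   41               -21
3      sgd      77   41                36
Finally, value at position 1, column 'epochs_minus_acc' = -18.

-18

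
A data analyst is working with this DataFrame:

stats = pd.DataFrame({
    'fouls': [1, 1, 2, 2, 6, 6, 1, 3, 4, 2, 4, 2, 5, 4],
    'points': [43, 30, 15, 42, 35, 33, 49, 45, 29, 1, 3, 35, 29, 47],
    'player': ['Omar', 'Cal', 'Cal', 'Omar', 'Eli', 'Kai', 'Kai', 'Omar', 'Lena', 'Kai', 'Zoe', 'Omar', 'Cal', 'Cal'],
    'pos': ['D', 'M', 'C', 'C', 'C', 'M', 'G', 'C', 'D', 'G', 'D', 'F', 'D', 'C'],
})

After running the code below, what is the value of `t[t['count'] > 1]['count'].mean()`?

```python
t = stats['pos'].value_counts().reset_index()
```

3.25

value_counts of pos:
pos
C    5
D    4
M    2
G    2
F    1
Name: count, dtype: int64
reset_index():
  pos  count
0   C      5
1   D      4
2   M      2
3   G      2
4   F      1
filter rows where count > 1:
  pos  count
0   C      5
1   D      4
2   M      2
3   G      2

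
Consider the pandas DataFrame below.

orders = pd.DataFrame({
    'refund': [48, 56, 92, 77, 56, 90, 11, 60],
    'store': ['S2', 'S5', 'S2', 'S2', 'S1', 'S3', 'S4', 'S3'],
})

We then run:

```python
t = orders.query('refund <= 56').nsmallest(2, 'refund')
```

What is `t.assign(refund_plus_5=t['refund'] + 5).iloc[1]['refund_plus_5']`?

filter rows where refund <= 56:
   refund store
0      48    S2
1      56    S5
4      56    S1
6      11    S4
take 2 rows with smallest refund:
   refund store
6      11    S4
0      48    S2
add column refund_plus_5 = t['refund'] + 5:
   refund store  refund_plus_5
6      11    S4             16
0      48    S2             53
The value at position 1, column 'refund_plus_5' is 53.

53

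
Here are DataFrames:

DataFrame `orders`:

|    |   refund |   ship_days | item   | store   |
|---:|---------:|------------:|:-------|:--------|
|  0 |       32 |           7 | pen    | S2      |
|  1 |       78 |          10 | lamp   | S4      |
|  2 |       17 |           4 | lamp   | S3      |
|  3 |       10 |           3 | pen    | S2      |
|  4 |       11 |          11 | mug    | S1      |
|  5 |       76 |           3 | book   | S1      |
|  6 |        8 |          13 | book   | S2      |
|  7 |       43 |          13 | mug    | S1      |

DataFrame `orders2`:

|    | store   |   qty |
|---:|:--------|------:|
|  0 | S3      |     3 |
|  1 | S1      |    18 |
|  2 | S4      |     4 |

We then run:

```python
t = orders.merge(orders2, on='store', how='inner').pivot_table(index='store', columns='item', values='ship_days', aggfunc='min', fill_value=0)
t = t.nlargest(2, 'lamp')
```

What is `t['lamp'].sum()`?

14

merge on 'store' (how='inner') → 5 rows:
   refund  ship_days  item store  qty
0      78         10  lamp    S4    4
1      17          4  lamp    S3    3
2      11         11   mug    S1   18
3      76          3  book    S1   18
4      43         13   mug    S1   18
pivot: rows=store, cols=item, min(ship_days):
item   book  lamp  mug
store                 
S1        3     0   11
S3        0     4    0
S4        0    10    0
take 2 rows with largest lamp:
item   book  lamp  mug
store                 
S4        0    10    0
S3        0     4    0
Taking the sum of column 'lamp' gives 14.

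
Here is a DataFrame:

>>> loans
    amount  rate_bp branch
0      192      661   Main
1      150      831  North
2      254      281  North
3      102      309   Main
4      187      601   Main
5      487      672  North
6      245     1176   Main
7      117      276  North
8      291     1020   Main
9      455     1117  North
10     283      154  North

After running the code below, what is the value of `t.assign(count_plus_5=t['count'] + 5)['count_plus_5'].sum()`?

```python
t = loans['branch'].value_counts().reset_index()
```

21

value_counts of branch:
branch
North    6
Main     5
Name: count, dtype: int64
reset_index():
  branch  count
0  North      6
1   Main      5
add column count_plus_5 = t['count'] + 5:
  branch  count  count_plus_5
0  North      6            11
1   Main      5            10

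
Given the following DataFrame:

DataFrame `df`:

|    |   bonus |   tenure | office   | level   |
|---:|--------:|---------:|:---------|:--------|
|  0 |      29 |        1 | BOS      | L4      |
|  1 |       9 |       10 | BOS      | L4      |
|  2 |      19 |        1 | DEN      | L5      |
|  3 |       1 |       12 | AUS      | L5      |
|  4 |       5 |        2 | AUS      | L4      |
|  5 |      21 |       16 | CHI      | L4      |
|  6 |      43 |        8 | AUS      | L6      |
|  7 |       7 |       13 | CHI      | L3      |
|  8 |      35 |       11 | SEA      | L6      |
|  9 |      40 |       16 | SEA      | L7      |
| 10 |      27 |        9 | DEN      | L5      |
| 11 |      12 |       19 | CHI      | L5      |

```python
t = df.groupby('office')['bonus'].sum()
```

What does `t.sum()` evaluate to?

248

group by office, sum of bonus:
office
AUS    49
BOS    38
CHI    40
DEN    46
SEA    75
Name: bonus, dtype: int64
The sum of the resulting series is 248.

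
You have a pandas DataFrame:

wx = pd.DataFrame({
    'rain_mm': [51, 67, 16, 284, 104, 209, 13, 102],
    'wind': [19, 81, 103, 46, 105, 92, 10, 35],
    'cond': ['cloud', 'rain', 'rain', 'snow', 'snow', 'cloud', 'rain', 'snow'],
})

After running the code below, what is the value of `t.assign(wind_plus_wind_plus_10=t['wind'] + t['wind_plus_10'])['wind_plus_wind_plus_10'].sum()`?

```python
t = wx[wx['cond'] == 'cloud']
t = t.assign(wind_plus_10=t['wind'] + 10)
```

242

filter rows where cond == 'cloud':
   rain_mm  wind   cond
0       51    19  cloud
5      209    92  cloud
add column wind_plus_10 = t['wind'] + 10:
   rain_mm  wind   cond  wind_plus_10
0       51    19  cloud            29
5      209    92  cloud           102
add column wind_plus_wind_plus_10 = t['wind'] + t['wind_plus_10']:
   rain_mm  wind   cond  wind_plus_10  wind_plus_wind_plus_10
0       51    19  cloud            29                      48
5      209    92  cloud           102                     194
So sum() = 242.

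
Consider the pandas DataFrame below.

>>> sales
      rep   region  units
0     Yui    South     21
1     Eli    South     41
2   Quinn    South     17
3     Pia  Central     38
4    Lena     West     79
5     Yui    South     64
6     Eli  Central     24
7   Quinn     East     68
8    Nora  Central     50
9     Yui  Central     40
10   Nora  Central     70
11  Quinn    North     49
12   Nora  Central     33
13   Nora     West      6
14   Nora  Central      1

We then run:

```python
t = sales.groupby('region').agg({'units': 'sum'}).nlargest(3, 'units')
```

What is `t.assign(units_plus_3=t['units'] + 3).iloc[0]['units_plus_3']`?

259

group by region, sum of units:
         units
region        
Central    256
East        68
North       49
South      143
West        85
take 3 rows with largest units:
         units
region        
Central    256
South      143
West        85
add column units_plus_3 = t['units'] + 3:
         units  units_plus_3
region                      
Central    256           259
South      143           146
West        85            88
Then the value at position 0, column 'units_plus_3': 259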